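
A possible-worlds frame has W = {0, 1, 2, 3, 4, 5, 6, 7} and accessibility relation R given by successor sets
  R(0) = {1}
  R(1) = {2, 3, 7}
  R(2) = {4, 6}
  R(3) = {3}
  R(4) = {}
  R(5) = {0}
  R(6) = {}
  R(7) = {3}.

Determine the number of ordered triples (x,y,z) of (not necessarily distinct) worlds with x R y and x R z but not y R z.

13

Enumerating: (0,1,1), (1,2,2), (1,2,3), (1,2,7), (1,3,2), (1,3,7), (1,7,2), (1,7,7), (2,4,4), (2,4,6), (2,6,4), (2,6,6), (5,0,0).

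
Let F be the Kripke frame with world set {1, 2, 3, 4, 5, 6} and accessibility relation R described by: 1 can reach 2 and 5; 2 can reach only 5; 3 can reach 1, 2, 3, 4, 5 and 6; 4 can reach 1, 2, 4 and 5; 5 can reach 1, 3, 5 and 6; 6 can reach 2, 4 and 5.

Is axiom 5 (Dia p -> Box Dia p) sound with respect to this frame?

The schema 5 characterises exactly the Euclidean frames.
Euclidean: no — 1 R 5 and 1 R 2, but not 5 R 2.

No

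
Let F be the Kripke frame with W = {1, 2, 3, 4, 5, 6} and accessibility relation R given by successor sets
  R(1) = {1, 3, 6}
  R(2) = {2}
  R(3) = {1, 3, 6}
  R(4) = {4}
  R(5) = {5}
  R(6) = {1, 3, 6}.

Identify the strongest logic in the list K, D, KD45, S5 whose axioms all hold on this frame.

Serial (axiom D): yes — every world has a successor (e.g. 1 R 1).
Euclidean (axiom 5): yes — any two successors of a common world are R-related.
Transitive (axiom 4): yes — every two-step R-path is closed by a direct edge.
Reflexive (axiom T): yes — every world is R-related to itself.
So F validates K, D, KD45, S5. The strongest is S5.

S5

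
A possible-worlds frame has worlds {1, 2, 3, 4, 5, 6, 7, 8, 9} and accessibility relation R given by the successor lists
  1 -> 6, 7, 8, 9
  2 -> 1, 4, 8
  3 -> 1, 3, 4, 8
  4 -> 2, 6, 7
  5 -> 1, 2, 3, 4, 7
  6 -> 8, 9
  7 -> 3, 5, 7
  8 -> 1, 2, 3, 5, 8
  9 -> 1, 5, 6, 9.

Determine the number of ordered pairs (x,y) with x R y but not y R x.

Enumerating: (1,6), (1,7), (2,1), (3,1), (3,4), (4,6), (4,7), (5,1), (5,2), (5,3), (5,4), (6,8), (7,3), (8,5), (9,5).

15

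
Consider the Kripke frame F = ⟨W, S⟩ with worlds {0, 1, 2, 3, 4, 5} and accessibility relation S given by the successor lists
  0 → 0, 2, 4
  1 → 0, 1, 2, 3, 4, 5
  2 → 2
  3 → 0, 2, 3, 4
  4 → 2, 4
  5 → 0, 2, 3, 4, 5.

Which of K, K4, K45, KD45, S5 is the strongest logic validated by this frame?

K4

Transitive (axiom 4): yes — every two-step S-path is closed by a direct edge.
Euclidean (axiom 5): no — 0 S 2 and 0 S 4, but not 2 S 4.
Serial (axiom D): yes — every world has a successor (e.g. 0 S 0).
Reflexive (axiom T): yes — every world is S-related to itself.
So F validates K, K4; K45 would additionally require S to be Euclidean. The strongest is K4.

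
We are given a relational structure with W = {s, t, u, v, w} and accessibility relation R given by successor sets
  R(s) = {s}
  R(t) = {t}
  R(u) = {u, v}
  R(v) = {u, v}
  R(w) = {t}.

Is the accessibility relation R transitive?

Transitive: yes — every two-step R-path is closed by a direct edge.

Yes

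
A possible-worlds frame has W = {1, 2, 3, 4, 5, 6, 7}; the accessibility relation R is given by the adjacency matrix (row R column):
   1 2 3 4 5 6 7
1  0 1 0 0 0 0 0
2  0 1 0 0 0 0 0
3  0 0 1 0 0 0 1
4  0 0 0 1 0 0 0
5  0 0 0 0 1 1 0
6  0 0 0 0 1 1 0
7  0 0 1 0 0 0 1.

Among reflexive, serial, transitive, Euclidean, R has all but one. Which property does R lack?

Reflexive: no — 1 is not related to itself.
Serial: yes — every world has a successor (e.g. 1 R 2).
Transitive: yes — every two-step R-path is closed by a direct edge.
Euclidean: yes — any two successors of a common world are R-related.
Only reflexive fails.

reflexive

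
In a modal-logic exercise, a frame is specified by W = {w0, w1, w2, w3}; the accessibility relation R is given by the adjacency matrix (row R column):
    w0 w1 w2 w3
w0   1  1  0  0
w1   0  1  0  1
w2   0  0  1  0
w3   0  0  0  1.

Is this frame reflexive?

Reflexive: yes — every world is R-related to itself.

Yes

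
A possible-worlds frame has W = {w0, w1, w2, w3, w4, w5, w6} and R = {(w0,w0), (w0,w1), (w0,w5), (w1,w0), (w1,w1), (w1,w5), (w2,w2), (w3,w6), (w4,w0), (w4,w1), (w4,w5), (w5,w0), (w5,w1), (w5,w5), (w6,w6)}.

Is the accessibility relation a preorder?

No

Reflexive: no — w3 is not related to itself.
Transitive: yes — every two-step R-path is closed by a direct edge.
So R is not a preorder.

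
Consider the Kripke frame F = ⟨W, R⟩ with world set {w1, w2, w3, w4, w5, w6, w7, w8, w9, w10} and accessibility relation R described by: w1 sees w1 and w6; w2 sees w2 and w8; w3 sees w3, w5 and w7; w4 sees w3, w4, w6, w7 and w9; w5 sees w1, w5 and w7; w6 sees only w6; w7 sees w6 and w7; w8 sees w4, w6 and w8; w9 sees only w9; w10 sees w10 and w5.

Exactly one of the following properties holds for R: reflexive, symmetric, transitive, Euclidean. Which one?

reflexive

Reflexive: yes — every world is R-related to itself.
Symmetric: no — w1 R w6 but not w6 R w1.
Transitive: no — w10 R w5 and w5 R w1, but not w10 R w1.
Euclidean: no — w3 R w7 and w3 R w5, but not w7 R w5.
Only reflexive holds.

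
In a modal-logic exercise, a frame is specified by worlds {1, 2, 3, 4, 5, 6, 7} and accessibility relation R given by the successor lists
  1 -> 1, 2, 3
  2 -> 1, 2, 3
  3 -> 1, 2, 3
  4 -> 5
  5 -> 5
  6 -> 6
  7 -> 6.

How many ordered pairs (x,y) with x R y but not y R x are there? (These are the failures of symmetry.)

Enumerating: (4,5), (7,6).

2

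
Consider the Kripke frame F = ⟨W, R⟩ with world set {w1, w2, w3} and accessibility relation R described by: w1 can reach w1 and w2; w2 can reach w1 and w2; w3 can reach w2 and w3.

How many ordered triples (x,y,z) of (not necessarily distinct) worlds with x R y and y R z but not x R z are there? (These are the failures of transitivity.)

1

Enumerating: (w3,w2,w1).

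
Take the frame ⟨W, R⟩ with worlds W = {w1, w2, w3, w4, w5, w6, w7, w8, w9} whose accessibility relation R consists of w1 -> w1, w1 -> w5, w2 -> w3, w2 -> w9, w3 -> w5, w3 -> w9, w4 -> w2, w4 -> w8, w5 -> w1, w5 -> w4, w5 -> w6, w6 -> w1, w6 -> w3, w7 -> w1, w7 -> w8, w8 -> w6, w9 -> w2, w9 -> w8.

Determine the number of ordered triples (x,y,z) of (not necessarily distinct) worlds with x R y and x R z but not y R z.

Enumerating: (w1,w5,w5), (w2,w3,w3), (w2,w9,w3), (w2,w9,w9), (w3,w5,w5), (w3,w5,w9), (w3,w9,w5), (w3,w9,w9), (w4,w2,w2), (w4,w2,w8), (w4,w8,w2), (w4,w8,w8), … and 18 more.
Total: 30.

30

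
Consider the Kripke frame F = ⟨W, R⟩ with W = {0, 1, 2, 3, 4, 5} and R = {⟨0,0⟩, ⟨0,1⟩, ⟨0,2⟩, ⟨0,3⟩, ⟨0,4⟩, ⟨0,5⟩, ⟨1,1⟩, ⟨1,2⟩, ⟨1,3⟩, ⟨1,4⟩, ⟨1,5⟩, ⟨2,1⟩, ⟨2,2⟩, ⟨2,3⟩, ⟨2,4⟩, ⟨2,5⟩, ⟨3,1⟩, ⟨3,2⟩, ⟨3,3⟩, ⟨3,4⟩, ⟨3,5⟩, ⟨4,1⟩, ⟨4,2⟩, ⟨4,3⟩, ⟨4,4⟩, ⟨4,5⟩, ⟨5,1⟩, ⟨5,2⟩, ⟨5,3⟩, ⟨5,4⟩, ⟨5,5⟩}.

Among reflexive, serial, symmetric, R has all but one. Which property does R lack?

Reflexive: yes — every world is R-related to itself.
Serial: yes — every world has a successor (e.g. 0 R 0).
Symmetric: no — 0 R 1 but not 1 R 0.
Only symmetric fails.

symmetric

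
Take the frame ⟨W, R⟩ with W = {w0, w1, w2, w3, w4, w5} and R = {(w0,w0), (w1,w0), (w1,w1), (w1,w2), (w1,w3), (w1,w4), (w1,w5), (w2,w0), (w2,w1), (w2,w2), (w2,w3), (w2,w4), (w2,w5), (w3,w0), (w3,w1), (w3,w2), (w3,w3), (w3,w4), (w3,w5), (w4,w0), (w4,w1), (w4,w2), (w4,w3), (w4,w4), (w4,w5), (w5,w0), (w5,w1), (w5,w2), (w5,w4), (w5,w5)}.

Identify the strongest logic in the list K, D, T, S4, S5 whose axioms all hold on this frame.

T

Serial (axiom D): yes — every world has a successor (e.g. w0 R w0).
Reflexive (axiom T): yes — every world is R-related to itself.
Transitive (axiom 4): no — w5 R w1 and w1 R w3, but not w5 R w3.
Euclidean (axiom 5): no — w1 R w0 and w1 R w2, but not w0 R w2.
So F validates K, D, T; S4 would additionally require R to be transitive. The strongest is T.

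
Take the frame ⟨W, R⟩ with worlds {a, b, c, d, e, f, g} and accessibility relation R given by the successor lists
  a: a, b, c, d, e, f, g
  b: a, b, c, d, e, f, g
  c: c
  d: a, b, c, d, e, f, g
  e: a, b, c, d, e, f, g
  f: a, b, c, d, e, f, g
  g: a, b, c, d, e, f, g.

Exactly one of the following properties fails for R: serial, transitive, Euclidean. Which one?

Serial: yes — every world has a successor (e.g. a R a).
Transitive: yes — every two-step R-path is closed by a direct edge.
Euclidean: no — a R c and a R b, but not c R b.
Only Euclidean fails.

Euclidean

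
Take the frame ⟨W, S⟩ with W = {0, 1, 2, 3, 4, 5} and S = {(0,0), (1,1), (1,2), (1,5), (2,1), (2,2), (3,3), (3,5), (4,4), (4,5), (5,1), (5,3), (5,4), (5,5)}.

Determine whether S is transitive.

Transitive: no — 1 S 5 and 5 S 3, but not 1 S 3.

No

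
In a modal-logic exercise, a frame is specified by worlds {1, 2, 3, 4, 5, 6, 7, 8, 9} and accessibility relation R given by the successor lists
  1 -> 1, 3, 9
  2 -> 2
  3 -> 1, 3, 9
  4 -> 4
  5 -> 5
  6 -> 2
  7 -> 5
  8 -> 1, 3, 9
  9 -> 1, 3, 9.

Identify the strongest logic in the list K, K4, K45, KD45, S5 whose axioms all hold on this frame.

KD45

Transitive (axiom 4): yes — every two-step R-path is closed by a direct edge.
Euclidean (axiom 5): yes — any two successors of a common world are R-related.
Serial (axiom D): yes — every world has a successor (e.g. 1 R 1).
Reflexive (axiom T): no — 6 is not related to itself.
So F validates K, K4, K45, KD45; S5 would additionally require R to be reflexive. The strongest is KD45.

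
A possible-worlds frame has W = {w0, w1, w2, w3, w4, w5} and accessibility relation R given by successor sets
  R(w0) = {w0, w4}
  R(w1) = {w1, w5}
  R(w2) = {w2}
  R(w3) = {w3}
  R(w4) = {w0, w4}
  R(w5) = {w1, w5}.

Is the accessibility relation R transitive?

Yes

Transitive: yes — every two-step R-path is closed by a direct edge.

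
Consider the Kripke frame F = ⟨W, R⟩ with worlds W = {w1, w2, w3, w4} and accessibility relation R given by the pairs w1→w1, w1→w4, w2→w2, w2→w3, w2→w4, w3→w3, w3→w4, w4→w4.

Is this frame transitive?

Yes

Transitive: yes — every two-step R-path is closed by a direct edge.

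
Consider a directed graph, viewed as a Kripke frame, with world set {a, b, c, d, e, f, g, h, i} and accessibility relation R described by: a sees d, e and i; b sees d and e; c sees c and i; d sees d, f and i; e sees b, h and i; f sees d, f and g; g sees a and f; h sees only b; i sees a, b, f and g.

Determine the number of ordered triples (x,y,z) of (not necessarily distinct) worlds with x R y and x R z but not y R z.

40

Enumerating: (a,d,e), (a,e,d), (a,e,e), (a,i,d), (a,i,e), (a,i,i), (b,d,e), (b,e,d), (b,e,e), (c,i,c), (c,i,i), (d,f,i), … and 28 more.
Total: 40.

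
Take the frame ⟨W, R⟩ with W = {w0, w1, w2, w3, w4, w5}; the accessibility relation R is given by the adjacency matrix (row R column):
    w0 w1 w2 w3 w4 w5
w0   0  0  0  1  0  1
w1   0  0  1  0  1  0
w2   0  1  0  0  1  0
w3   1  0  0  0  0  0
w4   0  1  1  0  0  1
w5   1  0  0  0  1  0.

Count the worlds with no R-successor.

0

R is serial; there are no such worlds.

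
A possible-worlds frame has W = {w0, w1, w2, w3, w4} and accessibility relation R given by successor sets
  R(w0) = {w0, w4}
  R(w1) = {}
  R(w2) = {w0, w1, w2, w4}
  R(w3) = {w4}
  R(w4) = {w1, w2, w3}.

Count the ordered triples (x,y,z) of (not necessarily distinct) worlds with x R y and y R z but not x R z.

10

Enumerating: (w0,w4,w1), (w0,w4,w2), (w0,w4,w3), (w2,w4,w3), (w3,w4,w1), (w3,w4,w2), (w3,w4,w3), (w4,w2,w0), (w4,w2,w4), (w4,w3,w4).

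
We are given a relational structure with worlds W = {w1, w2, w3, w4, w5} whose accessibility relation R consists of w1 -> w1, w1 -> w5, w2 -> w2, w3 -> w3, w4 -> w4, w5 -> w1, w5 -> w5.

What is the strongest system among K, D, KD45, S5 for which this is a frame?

S5

Serial (axiom D): yes — every world has a successor (e.g. w1 R w1).
Euclidean (axiom 5): yes — any two successors of a common world are R-related.
Transitive (axiom 4): yes — every two-step R-path is closed by a direct edge.
Reflexive (axiom T): yes — every world is R-related to itself.
So F validates K, D, KD45, S5. The strongest is S5.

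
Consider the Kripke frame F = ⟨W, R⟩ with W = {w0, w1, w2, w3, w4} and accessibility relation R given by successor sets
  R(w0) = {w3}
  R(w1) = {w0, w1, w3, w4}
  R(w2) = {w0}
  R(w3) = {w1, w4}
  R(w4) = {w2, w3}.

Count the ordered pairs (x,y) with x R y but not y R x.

5

Enumerating: (w0,w3), (w1,w0), (w1,w4), (w2,w0), (w4,w2).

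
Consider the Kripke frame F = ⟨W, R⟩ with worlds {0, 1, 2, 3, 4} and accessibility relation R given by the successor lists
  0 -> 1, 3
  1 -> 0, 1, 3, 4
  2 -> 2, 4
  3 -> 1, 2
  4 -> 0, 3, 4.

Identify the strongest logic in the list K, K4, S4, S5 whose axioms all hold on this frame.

Transitive (axiom 4): no — 0 R 1 and 1 R 4, but not 0 R 4.
Reflexive (axiom T): no — 0 is not related to itself.
Euclidean (axiom 5): no — 1 R 0 and 1 R 4, but not 0 R 4.
So F validates K; K4 would additionally require R to be transitive. The strongest is K.

K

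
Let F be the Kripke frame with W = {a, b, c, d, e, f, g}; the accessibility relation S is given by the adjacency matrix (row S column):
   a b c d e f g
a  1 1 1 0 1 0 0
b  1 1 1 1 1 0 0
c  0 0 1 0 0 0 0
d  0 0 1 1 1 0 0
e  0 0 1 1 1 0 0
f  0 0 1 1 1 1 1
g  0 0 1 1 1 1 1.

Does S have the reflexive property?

Yes

Reflexive: yes — every world is S-related to itself.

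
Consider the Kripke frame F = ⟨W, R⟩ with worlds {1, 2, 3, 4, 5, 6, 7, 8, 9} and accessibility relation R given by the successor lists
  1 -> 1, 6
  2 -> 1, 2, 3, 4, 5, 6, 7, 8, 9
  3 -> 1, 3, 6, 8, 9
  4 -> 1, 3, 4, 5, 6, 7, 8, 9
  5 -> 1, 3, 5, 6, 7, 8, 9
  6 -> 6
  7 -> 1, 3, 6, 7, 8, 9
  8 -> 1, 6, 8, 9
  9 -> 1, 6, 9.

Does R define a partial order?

Yes

Reflexive: yes — every world is R-related to itself.
Transitive: yes — every two-step R-path is closed by a direct edge.
Antisymmetric: yes — no distinct pair is related both ways.
So R is a partial order.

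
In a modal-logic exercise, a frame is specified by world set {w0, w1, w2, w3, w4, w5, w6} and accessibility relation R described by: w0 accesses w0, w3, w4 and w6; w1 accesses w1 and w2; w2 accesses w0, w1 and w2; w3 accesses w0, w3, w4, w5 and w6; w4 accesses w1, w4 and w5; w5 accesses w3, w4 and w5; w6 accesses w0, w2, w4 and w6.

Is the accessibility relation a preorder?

Reflexive: yes — every world is R-related to itself.
Transitive: no — w0 R w3 and w3 R w5, but not w0 R w5.
So R is not a preorder.

No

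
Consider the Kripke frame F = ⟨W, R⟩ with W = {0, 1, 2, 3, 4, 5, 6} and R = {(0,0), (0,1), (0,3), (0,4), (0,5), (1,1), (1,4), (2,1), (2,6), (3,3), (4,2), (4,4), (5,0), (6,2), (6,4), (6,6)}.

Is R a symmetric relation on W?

No

Symmetric: no — 0 R 1 but not 1 R 0.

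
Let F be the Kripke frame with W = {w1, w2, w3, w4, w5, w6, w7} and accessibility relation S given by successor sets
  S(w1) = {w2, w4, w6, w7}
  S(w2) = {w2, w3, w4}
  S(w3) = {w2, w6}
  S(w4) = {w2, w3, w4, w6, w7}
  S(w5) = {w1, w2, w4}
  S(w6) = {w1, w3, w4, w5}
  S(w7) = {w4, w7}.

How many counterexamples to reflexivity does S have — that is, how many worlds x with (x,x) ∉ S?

4

Enumerating: w1, w3, w5, w6.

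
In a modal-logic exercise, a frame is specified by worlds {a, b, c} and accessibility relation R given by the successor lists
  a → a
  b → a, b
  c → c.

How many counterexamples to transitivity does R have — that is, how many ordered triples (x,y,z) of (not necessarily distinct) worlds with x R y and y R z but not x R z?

0

R is transitive; there are no such tuples.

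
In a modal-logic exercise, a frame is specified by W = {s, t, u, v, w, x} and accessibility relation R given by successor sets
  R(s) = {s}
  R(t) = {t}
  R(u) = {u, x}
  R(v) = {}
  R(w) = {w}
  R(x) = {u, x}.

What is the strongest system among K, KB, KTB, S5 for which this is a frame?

Symmetric (axiom B): yes — every pair in R has its reverse in R.
Reflexive (axiom T): no — v is not related to itself.
Euclidean (axiom 5): yes — any two successors of a common world are R-related.
So F validates K, KB; KTB would additionally require R to be reflexive. The strongest is KB.

KB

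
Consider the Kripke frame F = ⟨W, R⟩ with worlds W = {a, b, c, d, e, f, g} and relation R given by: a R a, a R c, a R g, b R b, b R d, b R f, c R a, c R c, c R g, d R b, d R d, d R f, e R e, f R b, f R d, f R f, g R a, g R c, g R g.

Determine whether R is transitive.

Yes

Transitive: yes — every two-step R-path is closed by a direct edge.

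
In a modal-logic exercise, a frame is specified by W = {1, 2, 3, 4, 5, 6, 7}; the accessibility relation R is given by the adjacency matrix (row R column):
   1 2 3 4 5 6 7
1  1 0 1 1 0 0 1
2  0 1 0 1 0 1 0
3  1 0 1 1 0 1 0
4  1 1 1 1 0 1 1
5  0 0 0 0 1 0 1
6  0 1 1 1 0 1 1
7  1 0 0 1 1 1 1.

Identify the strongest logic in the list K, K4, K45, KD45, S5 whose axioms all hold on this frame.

K

Transitive (axiom 4): no — 1 R 3 and 3 R 6, but not 1 R 6.
Euclidean (axiom 5): no — 1 R 3 and 1 R 7, but not 3 R 7.
Serial (axiom D): yes — every world has a successor (e.g. 1 R 1).
Reflexive (axiom T): yes — every world is R-related to itself.
So F validates K; K4 would additionally require R to be transitive. The strongest is K.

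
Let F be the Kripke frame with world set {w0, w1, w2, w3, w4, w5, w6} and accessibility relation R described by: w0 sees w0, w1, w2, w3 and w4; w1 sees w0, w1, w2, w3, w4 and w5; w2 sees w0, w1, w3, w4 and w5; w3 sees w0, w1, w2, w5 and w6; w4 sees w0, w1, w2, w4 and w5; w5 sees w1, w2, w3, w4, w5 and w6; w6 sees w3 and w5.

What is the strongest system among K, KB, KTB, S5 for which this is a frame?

Symmetric (axiom B): yes — every pair in R has its reverse in R.
Reflexive (axiom T): no — w2 is not related to itself.
Euclidean (axiom 5): no — w0 R w3 and w0 R w4, but not w3 R w4.
So F validates K, KB; KTB would additionally require R to be reflexive. The strongest is KB.

KB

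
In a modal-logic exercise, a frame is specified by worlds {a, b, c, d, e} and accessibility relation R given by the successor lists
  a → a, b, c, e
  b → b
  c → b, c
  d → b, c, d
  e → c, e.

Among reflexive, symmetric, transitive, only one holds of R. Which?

reflexive

Reflexive: yes — every world is R-related to itself.
Symmetric: no — a R b but not b R a.
Transitive: no — e R c and c R b, but not e R b.
Only reflexive holds.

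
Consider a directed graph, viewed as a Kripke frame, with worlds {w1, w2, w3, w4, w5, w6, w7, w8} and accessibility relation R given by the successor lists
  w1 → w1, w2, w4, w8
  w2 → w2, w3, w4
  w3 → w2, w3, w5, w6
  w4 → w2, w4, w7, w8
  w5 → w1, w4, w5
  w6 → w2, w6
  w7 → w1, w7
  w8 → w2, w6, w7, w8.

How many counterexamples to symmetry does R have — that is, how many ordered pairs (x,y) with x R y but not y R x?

Enumerating: (w1,w2), (w1,w4), (w1,w8), (w3,w5), (w3,w6), (w4,w7), (w4,w8), (w5,w1), (w5,w4), (w6,w2), (w7,w1), (w8,w2), (w8,w6), (w8,w7).

14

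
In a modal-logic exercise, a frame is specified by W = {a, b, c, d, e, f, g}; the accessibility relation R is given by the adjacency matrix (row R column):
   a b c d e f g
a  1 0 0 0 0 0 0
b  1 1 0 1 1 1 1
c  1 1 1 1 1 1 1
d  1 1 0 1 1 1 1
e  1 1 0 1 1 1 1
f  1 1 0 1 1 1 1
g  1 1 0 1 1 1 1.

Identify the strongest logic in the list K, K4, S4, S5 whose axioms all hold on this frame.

Transitive (axiom 4): yes — every two-step R-path is closed by a direct edge.
Reflexive (axiom T): yes — every world is R-related to itself.
Euclidean (axiom 5): no — b R a and b R d, but not a R d.
So F validates K, K4, S4; S5 would additionally require R to be Euclidean. The strongest is S4.

S4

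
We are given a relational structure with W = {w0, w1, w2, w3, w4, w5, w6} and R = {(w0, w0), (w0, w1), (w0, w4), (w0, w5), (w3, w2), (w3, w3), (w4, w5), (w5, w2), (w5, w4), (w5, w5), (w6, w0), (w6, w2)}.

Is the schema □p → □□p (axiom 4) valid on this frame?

By correspondence theory, 4 is valid on a frame iff R is transitive.
Transitive: no — w0 R w5 and w5 R w2, but not w0 R w2.

No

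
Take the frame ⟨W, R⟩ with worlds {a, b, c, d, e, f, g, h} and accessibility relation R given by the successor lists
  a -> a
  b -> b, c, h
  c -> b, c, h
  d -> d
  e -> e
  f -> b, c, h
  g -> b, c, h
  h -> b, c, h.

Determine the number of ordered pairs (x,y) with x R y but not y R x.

Enumerating: (f,b), (f,c), (f,h), (g,b), (g,c), (g,h).

6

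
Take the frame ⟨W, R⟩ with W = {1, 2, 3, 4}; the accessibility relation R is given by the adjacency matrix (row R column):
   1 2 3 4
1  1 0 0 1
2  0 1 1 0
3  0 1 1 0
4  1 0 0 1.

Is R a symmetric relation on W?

Symmetric: yes — every pair in R has its reverse in R.

Yes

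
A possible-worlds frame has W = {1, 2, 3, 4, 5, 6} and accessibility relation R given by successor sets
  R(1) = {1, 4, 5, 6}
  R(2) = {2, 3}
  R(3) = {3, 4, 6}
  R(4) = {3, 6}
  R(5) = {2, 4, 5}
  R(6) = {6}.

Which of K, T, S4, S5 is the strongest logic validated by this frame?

K

Reflexive (axiom T): no — 4 is not related to itself.
Transitive (axiom 4): no — 1 R 4 and 4 R 3, but not 1 R 3.
Euclidean (axiom 5): no — 1 R 4 and 1 R 5, but not 4 R 5.
So F validates K; T would additionally require R to be reflexive. The strongest is K.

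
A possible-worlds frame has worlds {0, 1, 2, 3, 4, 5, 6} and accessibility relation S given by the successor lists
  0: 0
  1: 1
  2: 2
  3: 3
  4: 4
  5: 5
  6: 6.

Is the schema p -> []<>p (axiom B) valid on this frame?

Yes

Axiom B corresponds to the accessibility relation being symmetric.
Symmetric: yes — every pair in S has its reverse in S.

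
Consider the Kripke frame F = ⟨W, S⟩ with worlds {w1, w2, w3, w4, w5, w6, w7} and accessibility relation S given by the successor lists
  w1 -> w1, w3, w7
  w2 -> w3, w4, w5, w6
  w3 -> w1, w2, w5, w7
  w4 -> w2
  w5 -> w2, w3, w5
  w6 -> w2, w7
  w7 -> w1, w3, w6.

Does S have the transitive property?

No

Transitive: no — w1 S w3 and w3 S w2, but not w1 S w2.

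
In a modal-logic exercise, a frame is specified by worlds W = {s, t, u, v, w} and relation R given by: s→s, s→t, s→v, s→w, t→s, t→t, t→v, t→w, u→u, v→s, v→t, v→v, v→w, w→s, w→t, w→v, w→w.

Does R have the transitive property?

Transitive: yes — every two-step R-path is closed by a direct edge.

Yes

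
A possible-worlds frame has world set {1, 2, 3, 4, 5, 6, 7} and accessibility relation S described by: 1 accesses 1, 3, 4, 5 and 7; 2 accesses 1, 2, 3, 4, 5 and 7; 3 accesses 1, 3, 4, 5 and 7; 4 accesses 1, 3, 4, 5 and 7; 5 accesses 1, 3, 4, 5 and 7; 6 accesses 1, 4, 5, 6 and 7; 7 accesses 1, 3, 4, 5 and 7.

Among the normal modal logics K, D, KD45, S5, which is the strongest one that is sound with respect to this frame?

Serial (axiom D): yes — every world has a successor (e.g. 1 S 1).
Euclidean (axiom 5): no — 2 S 1 and 2 S 2, but not 1 S 2.
Transitive (axiom 4): no — 6 S 1 and 1 S 3, but not 6 S 3.
Reflexive (axiom T): yes — every world is S-related to itself.
So F validates K, D; KD45 would additionally require S to be Euclidean and transitive. The strongest is D.

D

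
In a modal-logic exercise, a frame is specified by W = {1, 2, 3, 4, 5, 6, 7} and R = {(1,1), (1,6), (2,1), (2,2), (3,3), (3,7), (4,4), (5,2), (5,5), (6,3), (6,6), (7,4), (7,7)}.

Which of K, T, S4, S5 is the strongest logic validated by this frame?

T

Reflexive (axiom T): yes — every world is R-related to itself.
Transitive (axiom 4): no — 1 R 6 and 6 R 3, but not 1 R 3.
Euclidean (axiom 5): no — 1 R 6 and 1 R 1, but not 6 R 1.
So F validates K, T; S4 would additionally require R to be transitive. The strongest is T.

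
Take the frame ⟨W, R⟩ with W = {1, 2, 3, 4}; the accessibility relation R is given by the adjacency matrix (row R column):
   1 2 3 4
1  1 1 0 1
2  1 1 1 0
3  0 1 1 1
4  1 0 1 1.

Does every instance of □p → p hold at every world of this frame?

By correspondence theory, T is valid on a frame iff R is reflexive.
Reflexive: yes — every world is R-related to itself.

Yes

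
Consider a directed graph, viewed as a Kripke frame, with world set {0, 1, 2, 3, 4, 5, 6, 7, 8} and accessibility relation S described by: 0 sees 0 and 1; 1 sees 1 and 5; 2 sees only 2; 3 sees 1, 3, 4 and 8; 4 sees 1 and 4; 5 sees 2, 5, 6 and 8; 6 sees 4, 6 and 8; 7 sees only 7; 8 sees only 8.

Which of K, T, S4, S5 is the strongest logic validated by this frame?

Reflexive (axiom T): yes — every world is S-related to itself.
Transitive (axiom 4): no — 0 S 1 and 1 S 5, but not 0 S 5.
Euclidean (axiom 5): no — 3 S 1 and 3 S 4, but not 1 S 4.
So F validates K, T; S4 would additionally require S to be transitive. The strongest is T.

T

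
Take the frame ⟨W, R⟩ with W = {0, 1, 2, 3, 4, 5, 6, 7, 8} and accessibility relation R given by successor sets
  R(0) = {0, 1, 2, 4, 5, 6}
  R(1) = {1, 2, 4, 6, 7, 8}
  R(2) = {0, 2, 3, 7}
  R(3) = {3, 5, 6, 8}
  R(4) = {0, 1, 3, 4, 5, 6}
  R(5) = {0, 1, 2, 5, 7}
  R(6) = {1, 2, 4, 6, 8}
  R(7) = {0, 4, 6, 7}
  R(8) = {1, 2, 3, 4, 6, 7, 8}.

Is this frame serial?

Yes

Serial: yes — every world has a successor (e.g. 0 R 0).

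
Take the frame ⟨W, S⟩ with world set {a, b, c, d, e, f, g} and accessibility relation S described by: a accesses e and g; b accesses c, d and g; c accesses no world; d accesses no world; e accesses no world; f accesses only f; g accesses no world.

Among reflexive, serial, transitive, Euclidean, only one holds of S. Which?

Reflexive: no — a is not related to itself.
Serial: no — c has no S-successor.
Transitive: yes — every two-step S-path is closed by a direct edge.
Euclidean: no — a S e and a S g, but not e S g.
Only transitive holds.

transitive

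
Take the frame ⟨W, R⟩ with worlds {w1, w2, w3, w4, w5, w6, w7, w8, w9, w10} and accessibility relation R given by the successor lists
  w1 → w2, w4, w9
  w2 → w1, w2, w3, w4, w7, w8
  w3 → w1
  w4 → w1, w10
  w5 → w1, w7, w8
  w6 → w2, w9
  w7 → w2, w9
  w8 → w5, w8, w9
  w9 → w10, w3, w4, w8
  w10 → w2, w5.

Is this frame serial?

Yes

Serial: yes — every world has a successor (e.g. w1 R w2).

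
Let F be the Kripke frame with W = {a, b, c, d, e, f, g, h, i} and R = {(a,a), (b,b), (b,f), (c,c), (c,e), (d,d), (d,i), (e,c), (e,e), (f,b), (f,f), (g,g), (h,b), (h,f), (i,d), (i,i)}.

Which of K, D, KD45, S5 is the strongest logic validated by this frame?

Serial (axiom D): yes — every world has a successor (e.g. a R a).
Euclidean (axiom 5): yes — any two successors of a common world are R-related.
Transitive (axiom 4): yes — every two-step R-path is closed by a direct edge.
Reflexive (axiom T): no — h is not related to itself.
So F validates K, D, KD45; S5 would additionally require R to be reflexive. The strongest is KD45.

KD45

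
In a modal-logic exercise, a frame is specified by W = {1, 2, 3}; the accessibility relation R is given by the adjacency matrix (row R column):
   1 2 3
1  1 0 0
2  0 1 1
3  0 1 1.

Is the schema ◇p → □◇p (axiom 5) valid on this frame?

Yes

The schema 5 characterises exactly the Euclidean frames.
Euclidean: yes — any two successors of a common world are R-related.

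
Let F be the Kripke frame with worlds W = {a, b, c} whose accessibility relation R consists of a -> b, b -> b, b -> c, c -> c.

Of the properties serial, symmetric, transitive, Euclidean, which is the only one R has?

serial

Serial: yes — every world has a successor (e.g. a R b).
Symmetric: no — a R b but not b R a.
Transitive: no — a R b and b R c, but not a R c.
Euclidean: no — b R c and b R b, but not c R b.
Only serial holds.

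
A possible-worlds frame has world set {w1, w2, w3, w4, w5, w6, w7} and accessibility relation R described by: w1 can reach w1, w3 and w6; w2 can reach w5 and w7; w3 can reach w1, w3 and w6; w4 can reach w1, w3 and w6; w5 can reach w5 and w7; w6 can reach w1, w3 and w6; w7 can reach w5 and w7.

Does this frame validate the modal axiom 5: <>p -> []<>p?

Yes

The schema 5 characterises exactly the Euclidean frames.
Euclidean: yes — any two successors of a common world are R-related.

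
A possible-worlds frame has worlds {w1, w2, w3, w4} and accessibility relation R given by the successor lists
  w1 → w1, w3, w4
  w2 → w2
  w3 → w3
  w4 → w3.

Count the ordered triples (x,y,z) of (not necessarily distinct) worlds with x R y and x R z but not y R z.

Enumerating: (w1,w3,w1), (w1,w3,w4), (w1,w4,w1), (w1,w4,w4).

4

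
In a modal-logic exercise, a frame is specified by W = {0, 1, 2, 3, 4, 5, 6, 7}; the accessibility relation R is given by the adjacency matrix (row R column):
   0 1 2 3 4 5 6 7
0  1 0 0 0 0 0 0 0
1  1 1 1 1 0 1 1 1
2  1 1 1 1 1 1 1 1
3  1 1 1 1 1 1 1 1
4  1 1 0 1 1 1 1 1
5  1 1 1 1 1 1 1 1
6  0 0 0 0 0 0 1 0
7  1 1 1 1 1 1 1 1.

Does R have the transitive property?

No

Transitive: no — 1 R 2 and 2 R 4, but not 1 R 4.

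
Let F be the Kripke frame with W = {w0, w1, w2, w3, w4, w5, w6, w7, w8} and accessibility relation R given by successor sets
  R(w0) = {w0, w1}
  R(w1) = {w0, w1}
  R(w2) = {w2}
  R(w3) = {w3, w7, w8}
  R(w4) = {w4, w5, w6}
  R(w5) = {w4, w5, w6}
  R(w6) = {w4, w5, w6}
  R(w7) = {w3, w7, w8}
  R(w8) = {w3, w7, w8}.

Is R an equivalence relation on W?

Yes

Reflexive: yes — every world is R-related to itself.
Symmetric: yes — every pair in R has its reverse in R.
Transitive: yes — every two-step R-path is closed by a direct edge.
So R is an equivalence relation.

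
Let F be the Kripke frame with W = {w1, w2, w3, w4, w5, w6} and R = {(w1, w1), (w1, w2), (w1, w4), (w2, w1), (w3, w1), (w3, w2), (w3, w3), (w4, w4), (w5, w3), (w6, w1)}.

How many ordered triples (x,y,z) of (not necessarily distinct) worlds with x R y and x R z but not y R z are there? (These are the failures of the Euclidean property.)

Enumerating: (w1,w2,w2), (w1,w2,w4), (w1,w4,w1), (w1,w4,w2), (w3,w1,w3), (w3,w2,w2), (w3,w2,w3).

7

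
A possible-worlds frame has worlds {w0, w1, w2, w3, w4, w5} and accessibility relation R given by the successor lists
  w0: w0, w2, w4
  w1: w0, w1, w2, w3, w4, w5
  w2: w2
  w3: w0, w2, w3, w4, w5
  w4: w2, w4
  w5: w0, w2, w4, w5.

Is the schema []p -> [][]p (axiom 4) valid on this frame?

Yes

Axiom 4 corresponds to the accessibility relation being transitive.
Transitive: yes — every two-step R-path is closed by a direct edge.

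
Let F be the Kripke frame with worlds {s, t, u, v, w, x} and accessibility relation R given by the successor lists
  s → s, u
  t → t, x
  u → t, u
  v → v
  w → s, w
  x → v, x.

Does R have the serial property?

Yes

Serial: yes — every world has a successor (e.g. s R s).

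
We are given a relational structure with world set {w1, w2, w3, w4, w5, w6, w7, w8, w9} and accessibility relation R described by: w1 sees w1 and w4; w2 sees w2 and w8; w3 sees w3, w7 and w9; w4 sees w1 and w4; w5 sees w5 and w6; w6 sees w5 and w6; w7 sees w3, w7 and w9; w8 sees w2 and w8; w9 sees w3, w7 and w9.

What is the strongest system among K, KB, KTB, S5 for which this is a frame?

Symmetric (axiom B): yes — every pair in R has its reverse in R.
Reflexive (axiom T): yes — every world is R-related to itself.
Euclidean (axiom 5): yes — any two successors of a common world are R-related.
So F validates K, KB, KTB, S5. The strongest is S5.

S5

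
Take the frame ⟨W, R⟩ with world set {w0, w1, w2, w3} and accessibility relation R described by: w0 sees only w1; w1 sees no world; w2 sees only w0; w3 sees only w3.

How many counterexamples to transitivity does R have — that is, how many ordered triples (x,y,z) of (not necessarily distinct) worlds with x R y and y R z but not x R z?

1

Enumerating: (w2,w0,w1).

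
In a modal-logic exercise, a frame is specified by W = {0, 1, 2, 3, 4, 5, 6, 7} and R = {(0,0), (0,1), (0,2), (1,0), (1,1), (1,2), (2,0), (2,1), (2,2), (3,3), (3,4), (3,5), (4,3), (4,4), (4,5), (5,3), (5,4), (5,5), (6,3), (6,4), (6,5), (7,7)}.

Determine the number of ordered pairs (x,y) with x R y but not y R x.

Enumerating: (6,3), (6,4), (6,5).

3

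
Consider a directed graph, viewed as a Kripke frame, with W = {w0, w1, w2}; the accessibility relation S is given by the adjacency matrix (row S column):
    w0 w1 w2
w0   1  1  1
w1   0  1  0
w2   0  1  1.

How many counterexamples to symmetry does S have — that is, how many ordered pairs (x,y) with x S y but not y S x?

3

Enumerating: (w0,w1), (w0,w2), (w2,w1).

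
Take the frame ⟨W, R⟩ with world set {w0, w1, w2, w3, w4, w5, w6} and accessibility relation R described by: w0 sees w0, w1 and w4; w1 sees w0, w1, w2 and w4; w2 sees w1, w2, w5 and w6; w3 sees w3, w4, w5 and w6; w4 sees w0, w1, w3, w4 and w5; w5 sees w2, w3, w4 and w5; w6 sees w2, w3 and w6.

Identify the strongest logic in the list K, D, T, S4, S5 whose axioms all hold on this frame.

Serial (axiom D): yes — every world has a successor (e.g. w0 R w0).
Reflexive (axiom T): yes — every world is R-related to itself.
Transitive (axiom 4): no — w0 R w1 and w1 R w2, but not w0 R w2.
Euclidean (axiom 5): no — w1 R w0 and w1 R w2, but not w0 R w2.
So F validates K, D, T; S4 would additionally require R to be transitive. The strongest is T.

T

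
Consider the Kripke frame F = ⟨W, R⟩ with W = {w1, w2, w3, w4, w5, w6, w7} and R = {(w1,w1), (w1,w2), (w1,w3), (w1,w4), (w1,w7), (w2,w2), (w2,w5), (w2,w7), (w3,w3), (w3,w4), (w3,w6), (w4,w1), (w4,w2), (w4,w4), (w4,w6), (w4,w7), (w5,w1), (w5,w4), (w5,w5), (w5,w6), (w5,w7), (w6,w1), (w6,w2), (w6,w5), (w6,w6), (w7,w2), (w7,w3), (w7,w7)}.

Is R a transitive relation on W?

No

Transitive: no — w1 R w2 and w2 R w5, but not w1 R w5.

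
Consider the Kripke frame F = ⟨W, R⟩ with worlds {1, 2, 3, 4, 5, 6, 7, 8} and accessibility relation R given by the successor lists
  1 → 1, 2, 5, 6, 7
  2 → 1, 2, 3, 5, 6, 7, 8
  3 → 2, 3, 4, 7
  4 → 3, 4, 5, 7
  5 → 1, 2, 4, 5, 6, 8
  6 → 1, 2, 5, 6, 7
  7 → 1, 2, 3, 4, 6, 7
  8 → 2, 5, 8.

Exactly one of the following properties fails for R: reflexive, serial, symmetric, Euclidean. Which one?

Euclidean

Reflexive: yes — every world is R-related to itself.
Serial: yes — every world has a successor (e.g. 1 R 1).
Symmetric: yes — every pair in R has its reverse in R.
Euclidean: no — 1 R 5 and 1 R 7, but not 5 R 7.
Only Euclidean fails.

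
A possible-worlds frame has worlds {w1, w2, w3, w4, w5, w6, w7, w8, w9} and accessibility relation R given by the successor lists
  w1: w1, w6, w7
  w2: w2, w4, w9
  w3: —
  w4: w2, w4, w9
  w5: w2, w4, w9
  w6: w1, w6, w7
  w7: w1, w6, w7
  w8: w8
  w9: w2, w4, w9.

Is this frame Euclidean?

Yes

Euclidean: yes — any two successors of a common world are R-related.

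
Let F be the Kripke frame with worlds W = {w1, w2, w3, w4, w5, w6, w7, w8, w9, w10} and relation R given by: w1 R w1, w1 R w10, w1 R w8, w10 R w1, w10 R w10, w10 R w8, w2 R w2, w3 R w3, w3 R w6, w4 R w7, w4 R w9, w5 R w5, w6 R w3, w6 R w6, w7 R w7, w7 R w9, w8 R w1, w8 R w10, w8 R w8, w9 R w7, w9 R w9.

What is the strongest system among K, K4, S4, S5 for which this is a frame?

K4

Transitive (axiom 4): yes — every two-step R-path is closed by a direct edge.
Reflexive (axiom T): no — w4 is not related to itself.
Euclidean (axiom 5): yes — any two successors of a common world are R-related.
So F validates K, K4; S4 would additionally require R to be reflexive. The strongest is K4.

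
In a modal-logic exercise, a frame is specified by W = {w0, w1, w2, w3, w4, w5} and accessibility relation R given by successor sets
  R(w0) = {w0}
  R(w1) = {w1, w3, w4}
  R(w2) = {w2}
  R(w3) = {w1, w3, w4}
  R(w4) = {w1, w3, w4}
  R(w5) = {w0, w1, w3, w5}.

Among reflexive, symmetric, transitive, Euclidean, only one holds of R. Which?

Reflexive: yes — every world is R-related to itself.
Symmetric: no — w5 R w0 but not w0 R w5.
Transitive: no — w5 R w1 and w1 R w4, but not w5 R w4.
Euclidean: no — w5 R w0 and w5 R w1, but not w0 R w1.
Only reflexive holds.

reflexive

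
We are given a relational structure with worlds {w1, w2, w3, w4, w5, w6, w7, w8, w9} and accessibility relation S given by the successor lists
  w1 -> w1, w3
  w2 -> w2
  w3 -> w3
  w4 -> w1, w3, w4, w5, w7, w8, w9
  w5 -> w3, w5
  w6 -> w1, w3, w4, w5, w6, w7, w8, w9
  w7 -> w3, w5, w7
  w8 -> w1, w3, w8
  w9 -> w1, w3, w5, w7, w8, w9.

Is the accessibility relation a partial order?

Yes

Reflexive: yes — every world is S-related to itself.
Transitive: yes — every two-step S-path is closed by a direct edge.
Antisymmetric: yes — no distinct pair is related both ways.
So S is a partial order.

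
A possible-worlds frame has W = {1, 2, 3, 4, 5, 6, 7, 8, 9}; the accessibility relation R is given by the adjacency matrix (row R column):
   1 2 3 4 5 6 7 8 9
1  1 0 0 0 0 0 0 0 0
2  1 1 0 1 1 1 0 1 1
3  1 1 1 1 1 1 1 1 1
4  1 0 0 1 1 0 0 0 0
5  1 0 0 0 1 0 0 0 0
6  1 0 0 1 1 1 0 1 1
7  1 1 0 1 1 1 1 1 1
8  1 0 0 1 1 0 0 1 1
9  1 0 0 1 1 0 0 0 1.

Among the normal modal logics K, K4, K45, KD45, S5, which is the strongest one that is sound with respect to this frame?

K4

Transitive (axiom 4): yes — every two-step R-path is closed by a direct edge.
Euclidean (axiom 5): no — 2 R 1 and 2 R 4, but not 1 R 4.
Serial (axiom D): yes — every world has a successor (e.g. 1 R 1).
Reflexive (axiom T): yes — every world is R-related to itself.
So F validates K, K4; K45 would additionally require R to be Euclidean. The strongest is K4.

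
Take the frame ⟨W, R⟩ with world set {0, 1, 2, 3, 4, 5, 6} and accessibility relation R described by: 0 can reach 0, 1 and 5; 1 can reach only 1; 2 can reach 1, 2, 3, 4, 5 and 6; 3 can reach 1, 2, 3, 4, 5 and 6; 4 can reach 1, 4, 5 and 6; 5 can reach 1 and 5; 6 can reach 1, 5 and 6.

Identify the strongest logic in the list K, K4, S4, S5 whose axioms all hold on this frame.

Transitive (axiom 4): yes — every two-step R-path is closed by a direct edge.
Reflexive (axiom T): yes — every world is R-related to itself.
Euclidean (axiom 5): no — 0 R 1 and 0 R 5, but not 1 R 5.
So F validates K, K4, S4; S5 would additionally require R to be Euclidean. The strongest is S4.

S4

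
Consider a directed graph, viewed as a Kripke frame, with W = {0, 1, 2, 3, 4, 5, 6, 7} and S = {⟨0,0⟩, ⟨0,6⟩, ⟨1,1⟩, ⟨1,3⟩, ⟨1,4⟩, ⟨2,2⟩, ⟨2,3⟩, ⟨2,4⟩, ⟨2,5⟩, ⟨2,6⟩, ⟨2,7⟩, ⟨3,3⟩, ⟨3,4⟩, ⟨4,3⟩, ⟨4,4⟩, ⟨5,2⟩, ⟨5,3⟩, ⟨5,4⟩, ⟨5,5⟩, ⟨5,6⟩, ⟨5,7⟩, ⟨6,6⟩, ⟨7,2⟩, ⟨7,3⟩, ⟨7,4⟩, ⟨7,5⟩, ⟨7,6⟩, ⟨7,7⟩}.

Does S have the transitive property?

Yes

Transitive: yes — every two-step S-path is closed by a direct edge.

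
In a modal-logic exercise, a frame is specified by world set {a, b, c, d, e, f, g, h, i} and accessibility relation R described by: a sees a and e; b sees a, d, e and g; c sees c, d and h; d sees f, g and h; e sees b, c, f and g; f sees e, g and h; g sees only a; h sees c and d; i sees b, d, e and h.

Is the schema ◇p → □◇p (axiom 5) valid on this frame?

The schema 5 characterises exactly the Euclidean frames.
Euclidean: no — b R a and b R d, but not a R d.

No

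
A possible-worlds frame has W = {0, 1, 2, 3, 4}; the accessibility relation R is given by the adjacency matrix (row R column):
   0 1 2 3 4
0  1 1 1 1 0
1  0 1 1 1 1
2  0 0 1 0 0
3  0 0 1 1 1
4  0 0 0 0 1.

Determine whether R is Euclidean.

Euclidean: no — 0 R 2 and 0 R 1, but not 2 R 1.

No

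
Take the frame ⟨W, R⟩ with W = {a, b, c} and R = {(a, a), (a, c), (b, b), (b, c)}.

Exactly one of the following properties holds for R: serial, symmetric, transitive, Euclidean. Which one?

Serial: no — c has no R-successor.
Symmetric: no — a R c but not c R a.
Transitive: yes — every two-step R-path is closed by a direct edge.
Euclidean: no — a R c and a R a, but not c R a.
Only transitive holds.

transitive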